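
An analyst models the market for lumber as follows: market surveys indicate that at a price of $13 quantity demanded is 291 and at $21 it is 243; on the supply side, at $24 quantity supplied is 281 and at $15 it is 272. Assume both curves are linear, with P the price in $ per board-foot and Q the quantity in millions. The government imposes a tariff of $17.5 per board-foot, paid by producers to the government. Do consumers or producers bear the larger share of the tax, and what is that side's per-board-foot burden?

Demand slope: (243 − 291)/(21 − 13) = -6, so Qd = 369 − 6P.
Supply slope: (272 − 281)/(15 − 24) = 1, so Qs = P + 257.
Before the tax: set 369 − 6P = P + 257 → P* = $16, Q* = 273.
With the tax collected from producers, supply shifts: Qs = (P − 17.5) + 257.
New equilibrium: consumers pay $18.5, producers receive $1, Q = 258. (Wedge: Pb − Ps = 17.5.)
Per-board-foot burden: consumers $2.5, producers $15.
Producers take the larger share because supply is less price-elastic here (demand slope 6 vs supply slope 1).

Producers bear the larger share: $15 per board-foot.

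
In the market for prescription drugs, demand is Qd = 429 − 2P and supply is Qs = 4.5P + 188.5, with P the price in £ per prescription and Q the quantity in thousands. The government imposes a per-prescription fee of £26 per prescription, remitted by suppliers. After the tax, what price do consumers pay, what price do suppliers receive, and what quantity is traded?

Consumers pay £55; suppliers receive £29; quantity = 319.

Without the tax, 429 − 2P = 4.5P + 188.5 gives 6.5P = 240.5, so P* = £37 and Q* = 355.
With the tax collected from suppliers, supply shifts: Qs = 4.5(P − 26) + 188.5.
New equilibrium: consumers pay £55, suppliers receive £29, Q = 319. (Wedge: Pb − Ps = 26.)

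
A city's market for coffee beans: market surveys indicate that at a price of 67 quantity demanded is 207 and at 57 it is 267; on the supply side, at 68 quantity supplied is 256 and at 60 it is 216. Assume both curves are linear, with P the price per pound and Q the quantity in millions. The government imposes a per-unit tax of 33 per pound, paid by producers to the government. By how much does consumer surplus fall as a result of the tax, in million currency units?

Demand slope: (267 − 207)/(57 − 67) = -6, so Qd = 609 − 6P.
Supply slope: (216 − 256)/(60 − 68) = 5, so Qs = 5P − 84.
Before the tax: set 609 − 6P = 5P − 84 → P* = 63, Q* = 231.
With the tax collected from producers, supply shifts: Qs = 5(P − 33) − 84.
Solving gives Q = 141 with consumers paying 78 and producers receiving 45 (the 33 wedge).
ΔCS is the trapezoid between Q = 141 and Q = 231 of height 15: ½ · (231 + 141) · 15 = 2790.

Consumer surplus falls by 2790 million.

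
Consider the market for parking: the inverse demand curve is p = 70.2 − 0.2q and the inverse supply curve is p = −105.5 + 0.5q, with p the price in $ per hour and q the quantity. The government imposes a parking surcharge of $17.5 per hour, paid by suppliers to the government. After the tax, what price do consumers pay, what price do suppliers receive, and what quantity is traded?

Consumers pay $25; suppliers receive $7.5; quantity = 226.

Rewrite in direct form: qd = 351 − 5p and qs = 2p + 211.
Before the tax: set 351 − 5p = 2p + 211 → p* = $20, q* = 251.
With the tax collected from suppliers, supply shifts: qs = 2(p − 17.5) + 211.
New equilibrium: consumers pay $25, suppliers receive $7.5, q = 226. (Wedge: pb − ps = 17.5.)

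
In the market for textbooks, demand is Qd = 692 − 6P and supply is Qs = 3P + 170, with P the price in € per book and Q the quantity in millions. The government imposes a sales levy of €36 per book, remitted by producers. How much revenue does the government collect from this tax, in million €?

Before the tax: set 692 − 6P = 3P + 170 → P* = €58, Q* = 344.
With the tax collected from producers, supply shifts: Qs = 3(P − 36) + 170.
Solving gives Q = 272 with buyers paying €70 and producers receiving €34 (the €36 wedge).
Revenue = t · Q = 36 · 272 = €9792.

Tax revenue = €9792 million.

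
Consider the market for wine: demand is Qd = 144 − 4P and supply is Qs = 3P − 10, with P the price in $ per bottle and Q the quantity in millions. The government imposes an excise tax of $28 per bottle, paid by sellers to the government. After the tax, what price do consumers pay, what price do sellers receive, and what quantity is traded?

Without the tax, 144 − 4P = 3P − 10 gives 7P = 154, so P* = $22 and Q* = 56.
With the tax collected from sellers, supply shifts: Qs = 3(P − 28) − 10.
New equilibrium: consumers pay $34, sellers receive $6, Q = 8. (Wedge: Pb − Ps = 28.)
The less price-elastic side of the market bears the larger share of a per-unit tax.

Consumers pay $34; sellers receive $6; quantity = 8.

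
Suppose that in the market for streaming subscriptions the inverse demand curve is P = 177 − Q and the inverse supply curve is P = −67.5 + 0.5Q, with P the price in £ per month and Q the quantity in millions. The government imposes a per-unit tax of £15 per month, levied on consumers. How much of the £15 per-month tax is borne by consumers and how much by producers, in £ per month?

Consumers bear £10 per month; producers bear £5 per month.

Inverting to Q(P) form: Qd = 177 − P; Qs = 2P + 135.
Without the tax, 177 − P = 2P + 135 gives 3P = 42, so P* = £14 and Q* = 163.
With the tax collected from consumers, demand (in seller-price terms) shifts: Qd = 177 − (P + 15).
Solving gives Q = 153 with consumers paying £24 and producers receiving £9 (the £15 wedge).
Burden on consumers: £10; on producers: £5. (They sum to £15.)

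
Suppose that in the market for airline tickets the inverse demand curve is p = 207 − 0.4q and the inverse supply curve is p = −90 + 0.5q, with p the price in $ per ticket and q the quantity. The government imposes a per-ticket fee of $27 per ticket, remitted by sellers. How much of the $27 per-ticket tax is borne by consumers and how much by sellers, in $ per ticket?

Inverting to q(p) form: qd = 517.5 − 2.5p; qs = 2p + 180.
Without the tax, 517.5 − 2.5p = 2p + 180 gives 4.5p = 337.5, so p* = $75 and q* = 330.
With the tax collected from sellers, supply shifts: qs = 2(p − 27) + 180.
Solving gives q = 300 with consumers paying $87 and sellers receiving $60 (the $27 wedge).
Burden on consumers: $12; on sellers: $15. (They sum to $27.)
The less price-elastic side of the market bears the larger share of a per-unit tax.

Consumers bear $12 per ticket; sellers bear $15 per ticket.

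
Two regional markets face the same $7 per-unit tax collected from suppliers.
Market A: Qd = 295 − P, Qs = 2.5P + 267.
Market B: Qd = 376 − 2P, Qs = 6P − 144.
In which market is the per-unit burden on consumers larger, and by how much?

Market A: pre-tax P* = $8, Q* = 287; post-tax Q = 282; per-unit burden on consumers = $5.
Market B: pre-tax P* = $65, Q* = 246; post-tax Q = 235.5; per-unit burden on consumers = $5.25.
Difference: $5 vs $5.25 → market B is larger by $0.25.

Market B, by $0.25.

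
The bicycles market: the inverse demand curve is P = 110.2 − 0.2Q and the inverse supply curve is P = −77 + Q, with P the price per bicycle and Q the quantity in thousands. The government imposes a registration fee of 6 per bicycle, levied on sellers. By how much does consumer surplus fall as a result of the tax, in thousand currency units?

Inverting to Q(P) form: Qd = 551 − 5P; Qs = P + 77.
Before the tax: set 551 − 5P = P + 77 → P* = 79, Q* = 156.
With the tax collected from sellers, supply shifts: Qs = (P − 6) + 77.
Solving gives Q = 151 with consumers paying 80 and sellers receiving 74 (the 6 wedge).
ΔCS is the trapezoid between Q = 151 and Q = 156 of height 1: ½ · (156 + 151) · 1 = 153.5.

Consumer surplus falls by 153.5 thousand.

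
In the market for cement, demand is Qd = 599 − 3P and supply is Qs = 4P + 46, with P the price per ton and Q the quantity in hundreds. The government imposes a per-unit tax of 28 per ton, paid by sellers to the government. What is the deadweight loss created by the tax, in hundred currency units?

Deadweight loss = 672 hundred.

Without the tax, 599 − 3P = 4P + 46 gives 7P = 553, so P* = 79 and Q* = 362.
With the tax collected from sellers, supply shifts: Qs = 4(P − 28) + 46.
New equilibrium: consumers pay 95, sellers receive 67, Q = 314. (Wedge: Pb − Ps = 28.)
Quantity falls by |ΔQ| = |362 − 314| = 48.
DWL = ½ · t · |ΔQ| = ½ · 28 · 48 = 672.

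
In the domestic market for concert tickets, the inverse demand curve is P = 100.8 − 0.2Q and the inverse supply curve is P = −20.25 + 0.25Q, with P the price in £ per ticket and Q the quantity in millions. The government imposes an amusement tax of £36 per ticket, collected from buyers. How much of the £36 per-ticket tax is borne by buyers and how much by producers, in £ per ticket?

Inverting to Q(P) form: Qd = 504 − 5P; Qs = 4P + 81.
Without the tax, 504 − 5P = 4P + 81 gives 9P = 423, so P* = £47 and Q* = 269.
With the tax collected from buyers, demand (in seller-price terms) shifts: Qd = 504 − 5(P + 36).
Solving gives Q = 189 with buyers paying £63 and producers receiving £27 (the £36 wedge).
Burden on buyers: £16; on producers: £20. (They sum to £36.)

Buyers bear £16 per ticket; producers bear £20 per ticket.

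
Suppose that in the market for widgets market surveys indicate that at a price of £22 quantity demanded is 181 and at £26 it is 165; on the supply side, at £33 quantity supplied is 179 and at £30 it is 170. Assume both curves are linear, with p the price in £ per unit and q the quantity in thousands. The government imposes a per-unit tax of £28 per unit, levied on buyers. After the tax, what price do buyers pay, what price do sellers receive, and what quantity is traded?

Buyers pay £39; sellers receive £11; quantity = 113.

Demand slope: (165 − 181)/(26 − 22) = -4, so qd = 269 − 4p.
Supply slope: (170 − 179)/(30 − 33) = 3, so qs = 3p + 80.
Without the tax, 269 − 4p = 3p + 80 gives 7p = 189, so p* = £27 and q* = 161.
With the tax collected from buyers, demand (in seller-price terms) shifts: qd = 269 − 4(p + 28).
Solving gives q = 113 with buyers paying £39 and sellers receiving £11 (the £28 wedge).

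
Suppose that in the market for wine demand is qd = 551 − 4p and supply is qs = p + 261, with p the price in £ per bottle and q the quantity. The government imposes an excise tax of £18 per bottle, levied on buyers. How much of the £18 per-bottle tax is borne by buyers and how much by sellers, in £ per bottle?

Without the tax, 551 − 4p = p + 261 gives 5p = 290, so p* = £58 and q* = 319.
With the tax collected from buyers, demand (in seller-price terms) shifts: qd = 551 − 4(p + 18).
New equilibrium: buyers pay £61.6, sellers receive £43.6, q = 304.6. (Wedge: pb − ps = 18.)
Burden on buyers: £3.6; on sellers: £14.4. (They sum to £18.)
The less price-elastic side of the market bears the larger share of a per-unit tax.

Buyers bear £3.6 per bottle; sellers bear £14.4 per bottle.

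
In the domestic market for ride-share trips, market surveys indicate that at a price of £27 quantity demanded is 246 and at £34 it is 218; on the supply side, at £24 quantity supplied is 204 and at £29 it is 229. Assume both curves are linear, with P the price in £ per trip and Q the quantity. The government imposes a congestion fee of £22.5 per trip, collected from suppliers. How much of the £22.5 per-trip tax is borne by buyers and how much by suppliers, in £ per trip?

Buyers bear £12.5 per trip; suppliers bear £10 per trip.

Demand slope: (218 − 246)/(34 − 27) = -4, so Qd = 354 − 4P.
Supply slope: (229 − 204)/(29 − 24) = 5, so Qs = 5P + 84.
Before the tax: set 354 − 4P = 5P + 84 → P* = £30, Q* = 234.
With the tax collected from suppliers, supply shifts: Qs = 5(P − 22.5) + 84.
New equilibrium: buyers pay £42.5, suppliers receive £20, Q = 184. (Wedge: Pb − Ps = 22.5.)
Burden on buyers: £12.5; on suppliers: £10. (They sum to £22.5.)
The less price-elastic side of the market bears the larger share of a per-unit tax.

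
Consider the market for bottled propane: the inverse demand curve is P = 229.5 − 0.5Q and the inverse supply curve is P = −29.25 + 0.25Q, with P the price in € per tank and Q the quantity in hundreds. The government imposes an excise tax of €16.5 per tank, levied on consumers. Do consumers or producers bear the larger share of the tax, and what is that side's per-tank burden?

Rewrite in direct form: Qd = 459 − 2P and Qs = 4P + 117.
Without the tax, 459 − 2P = 4P + 117 gives 6P = 342, so P* = €57 and Q* = 345.
With the tax collected from consumers, demand (in seller-price terms) shifts: Qd = 459 − 2(P + 16.5).
Solving gives Q = 323 with consumers paying €68 and producers receiving €51.5 (the €16.5 wedge).
Per-tank burden: consumers €11, producers €5.5.
Consumers take the larger share because demand is less price-elastic here (demand slope 2 vs supply slope 4).
The less price-elastic side of the market bears the larger share of a per-unit tax.

Consumers bear the larger share: €11 per tank.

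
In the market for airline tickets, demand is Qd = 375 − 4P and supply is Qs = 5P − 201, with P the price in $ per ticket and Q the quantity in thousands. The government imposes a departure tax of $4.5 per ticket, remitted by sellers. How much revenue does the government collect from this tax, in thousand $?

Before the tax: set 375 − 4P = 5P − 201 → P* = $64, Q* = 119.
With the tax collected from sellers, supply shifts: Qs = 5(P − 4.5) − 201.
New equilibrium: consumers pay $66.5, sellers receive $62, Q = 109. (Wedge: Pb − Ps = 4.5.)
Revenue = t · Q = 4.5 · 109 = $490.5.

Tax revenue = $490.5 thousand.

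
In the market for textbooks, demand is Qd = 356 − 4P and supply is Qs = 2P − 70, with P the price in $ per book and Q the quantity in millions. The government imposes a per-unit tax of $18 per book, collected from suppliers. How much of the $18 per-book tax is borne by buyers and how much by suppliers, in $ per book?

Before the tax: set 356 − 4P = 2P − 70 → P* = $71, Q* = 72.
With the tax collected from suppliers, supply shifts: Qs = 2(P − 18) − 70.
Solving gives Q = 48 with buyers paying $77 and suppliers receiving $59 (the $18 wedge).
Burden on buyers: $6; on suppliers: $12. (They sum to $18.)
The less price-elastic side of the market bears the larger share of a per-unit tax.

Buyers bear $6 per book; suppliers bear $12 per book.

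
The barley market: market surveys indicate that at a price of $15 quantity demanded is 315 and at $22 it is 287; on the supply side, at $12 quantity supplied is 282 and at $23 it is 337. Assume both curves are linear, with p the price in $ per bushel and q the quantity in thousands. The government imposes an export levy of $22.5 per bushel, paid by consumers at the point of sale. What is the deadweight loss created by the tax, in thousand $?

Demand slope: (287 − 315)/(22 − 15) = -4, so qd = 375 − 4p.
Supply slope: (337 − 282)/(23 − 12) = 5, so qs = 5p + 222.
Without the tax, 375 − 4p = 5p + 222 gives 9p = 153, so p* = $17 and q* = 307.
With the tax collected from consumers, demand (in seller-price terms) shifts: qd = 375 − 4(p + 22.5).
Solving gives q = 257 with consumers paying $29.5 and producers receiving $7 (the $22.5 wedge).
Quantity falls by |ΔQ| = |307 − 257| = 50.
DWL = ½ · t · |ΔQ| = ½ · 22.5 · 50 = $562.5.

Deadweight loss = $562.5 thousand.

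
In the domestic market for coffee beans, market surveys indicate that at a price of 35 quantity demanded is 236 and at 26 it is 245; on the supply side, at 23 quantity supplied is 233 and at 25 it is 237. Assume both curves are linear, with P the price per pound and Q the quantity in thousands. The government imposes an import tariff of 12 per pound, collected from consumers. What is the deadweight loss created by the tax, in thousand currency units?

Demand slope: (245 − 236)/(26 − 35) = -1, so Qd = 271 − P.
Supply slope: (237 − 233)/(25 − 23) = 2, so Qs = 2P + 187.
Before the tax: set 271 − P = 2P + 187 → P* = 28, Q* = 243.
With the tax collected from consumers, demand (in seller-price terms) shifts: Qd = 271 − (P + 12).
New equilibrium: consumers pay 36, sellers receive 24, Q = 235. (Wedge: Pb − Ps = 12.)
Quantity falls by |ΔQ| = |243 − 235| = 8.
DWL = ½ · t · |ΔQ| = ½ · 12 · 8 = 48.

Deadweight loss = 48 thousand.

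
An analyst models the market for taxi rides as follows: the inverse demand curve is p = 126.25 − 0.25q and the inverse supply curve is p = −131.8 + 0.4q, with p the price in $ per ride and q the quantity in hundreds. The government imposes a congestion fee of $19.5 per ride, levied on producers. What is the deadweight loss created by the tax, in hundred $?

Inverting to q(p) form: qd = 505 − 4p; qs = 2.5p + 329.5.
Before the tax: set 505 − 4p = 2.5p + 329.5 → p* = $27, q* = 397.
With the tax collected from producers, supply shifts: qs = 2.5(p − 19.5) + 329.5.
New equilibrium: buyers pay $34.5, producers receive $15, q = 367. (Wedge: pb − ps = 19.5.)
Quantity falls by |ΔQ| = |397 − 367| = 30.
DWL = ½ · t · |ΔQ| = ½ · 19.5 · 30 = $292.5.

Deadweight loss = $292.5 hundred.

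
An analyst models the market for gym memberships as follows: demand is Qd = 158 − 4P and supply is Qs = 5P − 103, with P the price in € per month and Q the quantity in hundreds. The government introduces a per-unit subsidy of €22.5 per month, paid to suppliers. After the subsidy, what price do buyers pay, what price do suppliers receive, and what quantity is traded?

Buyers pay €16.5; suppliers receive €39; quantity = 92.

Before the subsidy: set 158 − 4P = 5P − 103 → P* = €29, Q* = 42.
With a per-unit subsidy paid to suppliers, each receives P + 22.5 per unit sold, so supply becomes Qs = 5(P + 22.5) − 103.
New equilibrium: buyers pay €16.5, suppliers receive €39, Q = 92. (Wedge: Pb − Ps = −22.5.)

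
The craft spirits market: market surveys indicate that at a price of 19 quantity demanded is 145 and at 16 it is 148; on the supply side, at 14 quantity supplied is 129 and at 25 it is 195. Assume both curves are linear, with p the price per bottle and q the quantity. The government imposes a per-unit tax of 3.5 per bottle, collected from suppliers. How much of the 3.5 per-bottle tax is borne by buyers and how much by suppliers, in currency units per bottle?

Demand slope: (148 − 145)/(16 − 19) = -1, so qd = 164 − p.
Supply slope: (195 − 129)/(25 − 14) = 6, so qs = 6p + 45.
Without the tax, 164 − p = 6p + 45 gives 7p = 119, so p* = 17 and q* = 147.
With the tax collected from suppliers, supply shifts: qs = 6(p − 3.5) + 45.
Solving gives q = 144 with buyers paying 20 and suppliers receiving 16.5 (the 3.5 wedge).
Burden on buyers: 3; on suppliers: 0.5. (They sum to 3.5.)
The less price-elastic side of the market bears the larger share of a per-unit tax.

Buyers bear 3 per bottle; suppliers bear 0.5 per bottle.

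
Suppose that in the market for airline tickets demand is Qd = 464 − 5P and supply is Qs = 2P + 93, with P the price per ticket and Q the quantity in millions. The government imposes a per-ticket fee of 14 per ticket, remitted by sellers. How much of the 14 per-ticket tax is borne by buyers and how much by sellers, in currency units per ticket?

Buyers bear 4 per ticket; sellers bear 10 per ticket.

Without the tax, 464 − 5P = 2P + 93 gives 7P = 371, so P* = 53 and Q* = 199.
With the tax collected from sellers, supply shifts: Qs = 2(P − 14) + 93.
Solving gives Q = 179 with buyers paying 57 and sellers receiving 43 (the 14 wedge).
Burden on buyers: 4; on sellers: 10. (They sum to 14.)
The less price-elastic side of the market bears the larger share of a per-unit tax.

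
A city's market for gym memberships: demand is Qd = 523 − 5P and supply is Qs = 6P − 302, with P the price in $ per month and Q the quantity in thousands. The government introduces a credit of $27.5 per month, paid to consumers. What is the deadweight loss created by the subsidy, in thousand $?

Before the subsidy: set 523 − 5P = 6P − 302 → P* = $75, Q* = 148.
With a per-unit subsidy paid to consumers, each effectively pays P − 27.5, so demand becomes Qd = 523 − 5(P − 27.5).
New equilibrium: consumers pay $60, producers receive $87.5, Q = 223. (Wedge: Pb − Ps = −27.5.)
Quantity rises by |ΔQ| = |148 − 223| = 75.
DWL = ½ · t · |ΔQ| = ½ · 27.5 · 75 = $1031.25.

Deadweight loss = $1031.25 thousand.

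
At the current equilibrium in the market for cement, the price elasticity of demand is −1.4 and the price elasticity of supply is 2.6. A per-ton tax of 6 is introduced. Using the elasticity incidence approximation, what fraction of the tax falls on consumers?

Consumers' share ≈ 0.65.

Incidence ratio: consumers' share ≈ εs / (εs + |εd|) = 2.6 / (2.6 + 1.4) = 0.65.
Supply is the more elastic side, so consumers bear the larger share.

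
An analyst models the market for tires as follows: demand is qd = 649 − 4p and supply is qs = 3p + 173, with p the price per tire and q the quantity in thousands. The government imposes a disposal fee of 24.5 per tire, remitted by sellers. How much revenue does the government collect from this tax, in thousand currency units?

Tax revenue = 8207.5 thousand.

Without the tax, 649 − 4p = 3p + 173 gives 7p = 476, so p* = 68 and q* = 377.
With the tax collected from sellers, supply shifts: qs = 3(p − 24.5) + 173.
New equilibrium: buyers pay 78.5, sellers receive 54, q = 335. (Wedge: pb − ps = 24.5.)
Revenue = t · Q = 24.5 · 335 = 8207.5.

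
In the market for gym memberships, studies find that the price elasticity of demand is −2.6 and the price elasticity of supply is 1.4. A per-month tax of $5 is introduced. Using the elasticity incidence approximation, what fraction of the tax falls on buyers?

Incidence ratio: buyers' share ≈ εs / (εs + |εd|) = 1.4 / (1.4 + 2.6) = 0.35.
Supply is the less elastic side, so buyers bear the smaller share.

Buyers' share ≈ 0.35.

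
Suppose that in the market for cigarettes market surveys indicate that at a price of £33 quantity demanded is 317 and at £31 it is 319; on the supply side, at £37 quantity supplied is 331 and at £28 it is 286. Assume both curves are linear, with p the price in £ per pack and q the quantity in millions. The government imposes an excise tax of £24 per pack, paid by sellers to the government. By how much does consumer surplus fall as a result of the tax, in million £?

Demand slope: (319 − 317)/(31 − 33) = -1, so qd = 350 − p.
Supply slope: (286 − 331)/(28 − 37) = 5, so qs = 5p + 146.
Before the tax: set 350 − p = 5p + 146 → p* = £34, q* = 316.
With the tax collected from sellers, supply shifts: qs = 5(p − 24) + 146.
New equilibrium: consumers pay £54, sellers receive £30, q = 296. (Wedge: pb − ps = 24.)
ΔCS is the trapezoid between Q = 296 and Q = 316 of height £20: ½ · (316 + 296) · 20 = £6120.

Consumer surplus falls by £6120 million.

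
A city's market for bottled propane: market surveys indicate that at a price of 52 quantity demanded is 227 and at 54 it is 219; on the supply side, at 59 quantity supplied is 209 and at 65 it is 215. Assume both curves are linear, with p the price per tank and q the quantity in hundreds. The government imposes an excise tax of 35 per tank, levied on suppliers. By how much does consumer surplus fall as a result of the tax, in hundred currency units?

Demand slope: (219 − 227)/(54 − 52) = -4, so qd = 435 − 4p.
Supply slope: (215 − 209)/(65 − 59) = 1, so qs = p + 150.
Before the tax: set 435 − 4p = p + 150 → p* = 57, q* = 207.
With the tax collected from suppliers, supply shifts: qs = (p − 35) + 150.
Solving gives q = 179 with buyers paying 64 and suppliers receiving 29 (the 35 wedge).
ΔCS is the trapezoid between Q = 179 and Q = 207 of height 7: ½ · (207 + 179) · 7 = 1351.

Consumer surplus falls by 1351 hundred.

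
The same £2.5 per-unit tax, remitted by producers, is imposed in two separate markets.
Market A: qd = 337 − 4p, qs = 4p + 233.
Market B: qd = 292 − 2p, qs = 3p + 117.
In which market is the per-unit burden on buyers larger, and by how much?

Market B, by £0.25.

Market A: pre-tax p* = £13, q* = 285; post-tax q = 280; per-unit burden on buyers = £1.25.
Market B: pre-tax p* = £35, q* = 222; post-tax q = 219; per-unit burden on buyers = £1.5.
Difference: £1.25 vs £1.5 → market B is larger by £0.25.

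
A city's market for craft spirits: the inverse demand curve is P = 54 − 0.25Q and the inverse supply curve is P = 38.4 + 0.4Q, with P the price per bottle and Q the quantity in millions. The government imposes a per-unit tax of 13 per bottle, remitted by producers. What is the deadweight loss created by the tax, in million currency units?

Inverting to Q(P) form: Qd = 216 − 4P; Qs = 2.5P − 96.
Without the tax, 216 − 4P = 2.5P − 96 gives 6.5P = 312, so P* = 48 and Q* = 24.
With the tax collected from producers, supply shifts: Qs = 2.5(P − 13) − 96.
Solving gives Q = 4 with consumers paying 53 and producers receiving 40 (the 13 wedge).
Quantity falls by |ΔQ| = |24 − 4| = 20.
DWL = ½ · t · |ΔQ| = ½ · 13 · 20 = 130.

Deadweight loss = 130 million.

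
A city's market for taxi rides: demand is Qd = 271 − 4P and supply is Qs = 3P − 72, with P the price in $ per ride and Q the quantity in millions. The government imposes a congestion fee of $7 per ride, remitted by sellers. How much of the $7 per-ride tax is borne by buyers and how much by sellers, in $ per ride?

Buyers bear $3 per ride; sellers bear $4 per ride.

Before the tax: set 271 − 4P = 3P − 72 → P* = $49, Q* = 75.
With the tax collected from sellers, supply shifts: Qs = 3(P − 7) − 72.
Solving gives Q = 63 with buyers paying $52 and sellers receiving $45 (the $7 wedge).
Burden on buyers: $3; on sellers: $4. (They sum to $7.)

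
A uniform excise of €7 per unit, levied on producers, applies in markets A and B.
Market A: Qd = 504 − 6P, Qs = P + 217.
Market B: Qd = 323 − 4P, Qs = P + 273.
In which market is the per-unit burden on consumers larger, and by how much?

Market B, by €0.4.

Market A: pre-tax P* = €41, Q* = 258; post-tax Q = 252; per-unit burden on consumers = €1.
Market B: pre-tax P* = €10, Q* = 283; post-tax Q = 277.4; per-unit burden on consumers = €1.4.
Difference: €1 vs €1.4 → market B is larger by €0.4.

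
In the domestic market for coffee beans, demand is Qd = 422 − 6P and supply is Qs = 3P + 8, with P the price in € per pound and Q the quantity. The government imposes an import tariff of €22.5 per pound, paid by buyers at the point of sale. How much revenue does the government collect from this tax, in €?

Before the tax: set 422 − 6P = 3P + 8 → P* = €46, Q* = 146.
With the tax collected from buyers, demand (in seller-price terms) shifts: Qd = 422 − 6(P + 22.5).
Solving gives Q = 101 with buyers paying €53.5 and producers receiving €31 (the €22.5 wedge).
Revenue = t · Q = 22.5 · 101 = €2272.5.

Tax revenue = €2272.5.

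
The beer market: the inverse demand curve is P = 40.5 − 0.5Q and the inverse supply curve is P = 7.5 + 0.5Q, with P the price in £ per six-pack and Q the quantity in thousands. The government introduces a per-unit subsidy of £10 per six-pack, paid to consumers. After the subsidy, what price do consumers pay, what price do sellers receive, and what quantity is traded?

Rewrite in direct form: Qd = 81 − 2P and Qs = 2P − 15.
Without the subsidy, 81 − 2P = 2P − 15 gives 4P = 96, so P* = £24 and Q* = 33.
With a per-unit subsidy paid to consumers, each effectively pays P − 10, so demand becomes Qd = 81 − 2(P − 10).
New equilibrium: consumers pay £19, sellers receive £29, Q = 43. (Wedge: Pb − Ps = −10.)

Consumers pay £19; sellers receive £29; quantity = 43.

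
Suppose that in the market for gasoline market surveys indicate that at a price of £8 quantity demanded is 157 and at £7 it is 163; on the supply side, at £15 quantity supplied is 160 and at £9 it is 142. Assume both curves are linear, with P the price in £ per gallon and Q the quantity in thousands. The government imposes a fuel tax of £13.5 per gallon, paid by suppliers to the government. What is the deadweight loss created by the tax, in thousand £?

Deadweight loss = £182.25 thousand.

Demand slope: (163 − 157)/(7 − 8) = -6, so Qd = 205 − 6P.
Supply slope: (142 − 160)/(9 − 15) = 3, so Qs = 3P + 115.
Before the tax: set 205 − 6P = 3P + 115 → P* = £10, Q* = 145.
With the tax collected from suppliers, supply shifts: Qs = 3(P − 13.5) + 115.
New equilibrium: buyers pay £14.5, suppliers receive £1, Q = 118. (Wedge: Pb − Ps = 13.5.)
Quantity falls by |ΔQ| = |145 − 118| = 27.
DWL = ½ · t · |ΔQ| = ½ · 13.5 · 27 = £182.25.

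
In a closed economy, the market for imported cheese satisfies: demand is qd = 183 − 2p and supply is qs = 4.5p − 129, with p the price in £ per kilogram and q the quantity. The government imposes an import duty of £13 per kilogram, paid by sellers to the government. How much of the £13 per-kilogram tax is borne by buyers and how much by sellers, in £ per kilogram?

Without the tax, 183 − 2p = 4.5p − 129 gives 6.5p = 312, so p* = £48 and q* = 87.
With the tax collected from sellers, supply shifts: qs = 4.5(p − 13) − 129.
Solving gives q = 69 with buyers paying £57 and sellers receiving £44 (the £13 wedge).
Burden on buyers: £9; on sellers: £4. (They sum to £13.)

Buyers bear £9 per kilogram; sellers bear £4 per kilogram.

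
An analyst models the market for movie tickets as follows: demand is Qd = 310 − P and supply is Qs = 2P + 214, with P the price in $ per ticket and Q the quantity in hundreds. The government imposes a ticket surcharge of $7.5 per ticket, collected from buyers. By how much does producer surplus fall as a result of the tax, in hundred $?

Before the tax: set 310 − P = 2P + 214 → P* = $32, Q* = 278.
With the tax collected from buyers, demand (in seller-price terms) shifts: Qd = 310 − (P + 7.5).
New equilibrium: buyers pay $37, suppliers receive $29.5, Q = 273. (Wedge: Pb − Ps = 7.5.)
ΔPS is the trapezoid between Q = 273 and Q = 278 of height $2.5: ½ · (278 + 273) · 2.5 = $688.75.

Producer surplus falls by $688.75 hundred.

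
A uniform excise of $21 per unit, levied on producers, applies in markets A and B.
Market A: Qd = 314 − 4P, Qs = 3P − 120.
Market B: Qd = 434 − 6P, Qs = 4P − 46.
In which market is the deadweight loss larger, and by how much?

Market A: pre-tax P* = $62, Q* = 66; post-tax Q = 30; deadweight loss = $378.
Market B: pre-tax P* = $48, Q* = 146; post-tax Q = 95.6; deadweight loss = $529.2.
Difference: $378 vs $529.2 → market B is larger by $151.2.

Market B, by $151.2.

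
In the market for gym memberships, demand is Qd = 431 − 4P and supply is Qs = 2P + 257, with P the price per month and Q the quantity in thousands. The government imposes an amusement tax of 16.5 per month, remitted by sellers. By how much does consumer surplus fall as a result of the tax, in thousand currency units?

Without the tax, 431 − 4P = 2P + 257 gives 6P = 174, so P* = 29 and Q* = 315.
With the tax collected from sellers, supply shifts: Qs = 2(P − 16.5) + 257.
Solving gives Q = 293 with consumers paying 34.5 and sellers receiving 18 (the 16.5 wedge).
ΔCS is the trapezoid between Q = 293 and Q = 315 of height 5.5: ½ · (315 + 293) · 5.5 = 1672.

Consumer surplus falls by 1672 thousand.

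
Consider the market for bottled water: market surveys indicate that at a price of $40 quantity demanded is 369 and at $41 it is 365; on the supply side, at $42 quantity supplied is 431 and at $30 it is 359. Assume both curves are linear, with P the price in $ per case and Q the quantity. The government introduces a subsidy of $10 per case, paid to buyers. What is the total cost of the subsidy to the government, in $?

Government outlay = $4130.

Demand slope: (365 − 369)/(41 − 40) = -4, so Qd = 529 − 4P.
Supply slope: (359 − 431)/(30 − 42) = 6, so Qs = 6P + 179.
Before the subsidy: set 529 − 4P = 6P + 179 → P* = $35, Q* = 389.
With a per-unit subsidy paid to buyers, each effectively pays P − 10, so demand becomes Qd = 529 − 4(P − 10).
Solving gives Q = 413 with buyers paying $29 and producers receiving $39 (the $10 wedge).
Outlay = t · Q = 10 · 413 = $4130.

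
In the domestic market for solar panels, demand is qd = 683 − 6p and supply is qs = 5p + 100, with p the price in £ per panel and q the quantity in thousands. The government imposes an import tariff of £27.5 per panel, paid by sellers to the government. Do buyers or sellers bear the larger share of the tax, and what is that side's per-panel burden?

Sellers bear the larger share: £15 per panel.

Without the tax, 683 − 6p = 5p + 100 gives 11p = 583, so p* = £53 and q* = 365.
With the tax collected from sellers, supply shifts: qs = 5(p − 27.5) + 100.
Solving gives q = 290 with buyers paying £65.5 and sellers receiving £38 (the £27.5 wedge).
Per-panel burden: buyers £12.5, sellers £15.
Sellers take the larger share because supply is less price-elastic here (demand slope 6 vs supply slope 5).
The less price-elastic side of the market bears the larger share of a per-unit tax.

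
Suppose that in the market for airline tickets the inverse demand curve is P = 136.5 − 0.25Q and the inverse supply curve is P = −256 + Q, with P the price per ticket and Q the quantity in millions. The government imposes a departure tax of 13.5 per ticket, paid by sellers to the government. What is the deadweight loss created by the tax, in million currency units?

Rewrite in direct form: Qd = 546 − 4P and Qs = P + 256.
Before the tax: set 546 − 4P = P + 256 → P* = 58, Q* = 314.
With the tax collected from sellers, supply shifts: Qs = (P − 13.5) + 256.
New equilibrium: consumers pay 60.7, sellers receive 47.2, Q = 303.2. (Wedge: Pb − Ps = 13.5.)
Quantity falls by |ΔQ| = |314 − 303.2| = 10.8.
DWL = ½ · t · |ΔQ| = ½ · 13.5 · 10.8 = 72.9.

Deadweight loss = 72.9 million.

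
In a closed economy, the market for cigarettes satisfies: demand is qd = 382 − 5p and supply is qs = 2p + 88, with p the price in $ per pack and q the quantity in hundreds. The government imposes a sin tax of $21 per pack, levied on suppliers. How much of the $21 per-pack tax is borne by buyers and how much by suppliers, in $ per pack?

Without the tax, 382 − 5p = 2p + 88 gives 7p = 294, so p* = $42 and q* = 172.
With the tax collected from suppliers, supply shifts: qs = 2(p − 21) + 88.
New equilibrium: buyers pay $48, suppliers receive $27, q = 142. (Wedge: pb − ps = 21.)
Burden on buyers: $6; on suppliers: $15. (They sum to $21.)
The less price-elastic side of the market bears the larger share of a per-unit tax.

Buyers bear $6 per pack; suppliers bear $15 per pack.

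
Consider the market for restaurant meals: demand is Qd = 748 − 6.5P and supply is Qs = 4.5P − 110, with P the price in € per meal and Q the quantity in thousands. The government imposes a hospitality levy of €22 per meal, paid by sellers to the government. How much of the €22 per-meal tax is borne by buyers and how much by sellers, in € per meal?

Without the tax, 748 − 6.5P = 4.5P − 110 gives 11P = 858, so P* = €78 and Q* = 241.
With the tax collected from sellers, supply shifts: Qs = 4.5(P − 22) − 110.
New equilibrium: buyers pay €87, sellers receive €65, Q = 182.5. (Wedge: Pb − Ps = 22.)
Burden on buyers: €9; on sellers: €13. (They sum to €22.)

Buyers bear €9 per meal; sellers bear €13 per meal.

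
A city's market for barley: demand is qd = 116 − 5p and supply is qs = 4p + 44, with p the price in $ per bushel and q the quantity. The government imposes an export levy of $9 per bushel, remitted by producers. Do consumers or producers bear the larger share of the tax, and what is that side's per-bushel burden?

Without the tax, 116 − 5p = 4p + 44 gives 9p = 72, so p* = $8 and q* = 76.
With the tax collected from producers, supply shifts: qs = 4(p − 9) + 44.
New equilibrium: consumers pay $12, producers receive $3, q = 56. (Wedge: pb − ps = 9.)
Per-bushel burden: consumers $4, producers $5.
Producers take the larger share because supply is less price-elastic here (demand slope 5 vs supply slope 4).

Producers bear the larger share: $5 per bushel.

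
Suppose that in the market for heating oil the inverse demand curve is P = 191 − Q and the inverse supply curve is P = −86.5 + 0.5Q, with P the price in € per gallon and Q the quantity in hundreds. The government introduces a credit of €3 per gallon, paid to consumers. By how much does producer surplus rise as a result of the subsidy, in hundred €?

Producer surplus rises by €186 hundred.

Rewrite in direct form: Qd = 191 − P and Qs = 2P + 173.
Before the subsidy: set 191 − P = 2P + 173 → P* = €6, Q* = 185.
With a per-unit subsidy paid to consumers, each effectively pays P − 3, so demand becomes Qd = 191 − (P − 3).
New equilibrium: consumers pay €4, producers receive €7, Q = 187. (Wedge: Pb − Ps = −3.)
ΔPS is the trapezoid between Q = 187 and Q = 185 of height €1: ½ · (185 + 187) · 1 = €186.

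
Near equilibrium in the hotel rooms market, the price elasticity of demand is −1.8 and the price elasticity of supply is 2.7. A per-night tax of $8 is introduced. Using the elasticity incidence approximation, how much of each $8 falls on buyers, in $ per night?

Buyers bear ≈ $4.8 per night.

Incidence ratio: buyers' share ≈ εs / (εs + |εd|) = 2.7 / (2.7 + 1.8) = 0.6.
So buyers bear ≈ 0.6 × $8 = $4.8; producers bear $3.2.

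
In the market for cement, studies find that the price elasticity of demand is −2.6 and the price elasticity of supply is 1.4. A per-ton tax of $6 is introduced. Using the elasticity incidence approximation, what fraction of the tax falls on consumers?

Consumers' share ≈ 0.35.

Incidence ratio: consumers' share ≈ εs / (εs + |εd|) = 1.4 / (1.4 + 2.6) = 0.35.
Supply is the less elastic side, so consumers bear the smaller share.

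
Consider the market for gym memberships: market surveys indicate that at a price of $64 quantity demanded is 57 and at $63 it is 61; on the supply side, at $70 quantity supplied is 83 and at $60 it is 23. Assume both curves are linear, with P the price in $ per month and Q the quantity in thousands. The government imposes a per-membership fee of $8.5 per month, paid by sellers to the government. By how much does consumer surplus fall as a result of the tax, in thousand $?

Consumer surplus falls by $218.28 thousand.

Demand slope: (61 − 57)/(63 − 64) = -4, so Qd = 313 − 4P.
Supply slope: (23 − 83)/(60 − 70) = 6, so Qs = 6P − 337.
Before the tax: set 313 − 4P = 6P − 337 → P* = $65, Q* = 53.
With the tax collected from sellers, supply shifts: Qs = 6(P − 8.5) − 337.
New equilibrium: consumers pay $70.1, sellers receive $61.6, Q = 32.6. (Wedge: Pb − Ps = 8.5.)
ΔCS is the trapezoid between Q = 32.6 and Q = 53 of height $5.1: ½ · (53 + 32.6) · 5.1 = $218.28.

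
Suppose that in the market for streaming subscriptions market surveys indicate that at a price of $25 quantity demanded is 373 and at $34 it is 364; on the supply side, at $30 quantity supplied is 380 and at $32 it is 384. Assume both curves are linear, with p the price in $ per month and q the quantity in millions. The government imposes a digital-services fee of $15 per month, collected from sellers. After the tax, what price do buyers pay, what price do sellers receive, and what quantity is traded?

Buyers pay $36; sellers receive $21; quantity = 362.

Demand slope: (364 − 373)/(34 − 25) = -1, so qd = 398 − p.
Supply slope: (384 − 380)/(32 − 30) = 2, so qs = 2p + 320.
Before the tax: set 398 − p = 2p + 320 → p* = $26, q* = 372.
With the tax collected from sellers, supply shifts: qs = 2(p − 15) + 320.
Solving gives q = 362 with buyers paying $36 and sellers receiving $21 (the $15 wedge).
The less price-elastic side of the market bears the larger share of a per-unit tax.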